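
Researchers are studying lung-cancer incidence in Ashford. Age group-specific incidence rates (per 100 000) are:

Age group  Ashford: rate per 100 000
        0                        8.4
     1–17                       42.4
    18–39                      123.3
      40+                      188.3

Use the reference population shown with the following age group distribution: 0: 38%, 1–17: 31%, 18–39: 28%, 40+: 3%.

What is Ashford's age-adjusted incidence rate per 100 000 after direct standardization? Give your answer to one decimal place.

56.5

Standard weights: 0.38, 0.31, 0.28, 0.03.
Standardized rate: 0.3800×8.4 + 0.3100×42.4 + 0.2800×123.3 + 0.0300×188.3 = 56.5090 per 100 000.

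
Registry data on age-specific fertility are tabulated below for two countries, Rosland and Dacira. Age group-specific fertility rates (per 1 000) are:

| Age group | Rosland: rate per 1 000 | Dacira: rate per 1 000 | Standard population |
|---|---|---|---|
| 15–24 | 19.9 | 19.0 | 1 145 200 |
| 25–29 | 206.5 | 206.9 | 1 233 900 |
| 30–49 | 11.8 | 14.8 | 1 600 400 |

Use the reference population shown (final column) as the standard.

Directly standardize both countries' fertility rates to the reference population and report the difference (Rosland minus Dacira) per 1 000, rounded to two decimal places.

Standard total = 3 979 500; weights = 0.2878, 0.3101, 0.4022.
Rosland: 0.2878×19.9 + 0.3101×206.5 + 0.4022×11.8 = 74.5005 per 1 000.
Dacira: 0.2878×19.0 + 0.3101×206.9 + 0.4022×14.8 = 75.5720 per 1 000.
Difference = 74.5005 − 75.5720 = -1.0715.

-1.07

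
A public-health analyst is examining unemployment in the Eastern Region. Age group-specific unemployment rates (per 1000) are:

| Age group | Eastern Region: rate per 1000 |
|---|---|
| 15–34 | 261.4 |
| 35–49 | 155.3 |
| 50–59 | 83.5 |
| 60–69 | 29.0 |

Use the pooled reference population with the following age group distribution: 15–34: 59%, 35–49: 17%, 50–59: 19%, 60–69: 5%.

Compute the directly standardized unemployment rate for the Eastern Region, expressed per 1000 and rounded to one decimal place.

197.9

Standard weights: 0.59, 0.17, 0.19, 0.05.
Standardized rate: 0.5900×261.4 + 0.1700×155.3 + 0.1900×83.5 + 0.0500×29.0 = 197.9420 per 1000.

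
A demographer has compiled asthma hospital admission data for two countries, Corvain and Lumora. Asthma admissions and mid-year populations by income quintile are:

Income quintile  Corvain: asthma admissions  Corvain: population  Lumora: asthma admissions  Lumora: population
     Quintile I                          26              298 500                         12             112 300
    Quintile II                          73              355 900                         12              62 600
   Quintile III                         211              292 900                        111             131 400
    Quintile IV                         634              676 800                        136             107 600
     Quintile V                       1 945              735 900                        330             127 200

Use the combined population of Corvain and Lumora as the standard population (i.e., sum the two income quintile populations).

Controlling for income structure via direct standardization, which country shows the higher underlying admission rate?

Lumora

Income-specific rates per 10 000 for Corvain: 0.87, 2.05, 7.20, 9.37, 26.43.
For Lumora: 1.07, 1.92, 8.45, 12.64, 25.94.
Combined standard total = 2 901 100; weights = 0.1416, 0.1443, 0.1463, 0.2704, 0.2975.
Corvain: 0.1416×0.87 + 0.1443×2.05 + 0.1463×7.20 + 0.2704×9.37 + 0.2975×26.43 = 11.8688 per 10 000.
Lumora: 0.1416×1.07 + 0.1443×1.92 + 0.1463×8.45 + 0.2704×12.64 + 0.2975×25.94 = 12.7991 per 10 000.
The crude rates (12.24 vs 11.11) would put Corvain higher, but that reflects its income composition; once standardized to a common income structure, Lumora has the higher underlying rate.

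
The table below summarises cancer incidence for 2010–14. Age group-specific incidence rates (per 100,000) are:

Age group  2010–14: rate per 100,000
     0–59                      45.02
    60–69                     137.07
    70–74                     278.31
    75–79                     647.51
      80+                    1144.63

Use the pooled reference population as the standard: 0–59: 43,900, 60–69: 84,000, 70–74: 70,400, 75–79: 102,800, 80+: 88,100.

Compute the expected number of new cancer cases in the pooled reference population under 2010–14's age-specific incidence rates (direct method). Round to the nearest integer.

2005

Expected new cancer cases = Σ (standard pop × age-specific rate ÷ 100,000)
= 43,900×45.02/100,000 + 84,000×137.07/100,000 + 70,400×278.31/100,000 + 102,800×647.51/100,000 + 88,100×1144.63/100,000
= 19.76 + 115.14 + 195.93 + 665.64 + 1008.42 = 2004.89.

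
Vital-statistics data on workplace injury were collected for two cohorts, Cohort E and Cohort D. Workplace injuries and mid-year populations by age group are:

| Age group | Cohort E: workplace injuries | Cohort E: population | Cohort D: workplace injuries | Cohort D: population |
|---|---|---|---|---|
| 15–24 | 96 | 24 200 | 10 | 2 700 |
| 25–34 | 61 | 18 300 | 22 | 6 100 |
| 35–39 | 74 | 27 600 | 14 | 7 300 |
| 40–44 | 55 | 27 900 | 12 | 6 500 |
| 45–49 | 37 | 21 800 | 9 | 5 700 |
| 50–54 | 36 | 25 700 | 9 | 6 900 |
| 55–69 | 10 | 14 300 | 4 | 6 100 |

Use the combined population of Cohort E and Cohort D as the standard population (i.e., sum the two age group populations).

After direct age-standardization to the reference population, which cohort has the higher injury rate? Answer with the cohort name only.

Cohort E

Age-specific rates per 10 000 for Cohort E: 39.67, 33.33, 26.81, 19.71, 16.97, 14.01, 6.99.
For Cohort D: 37.04, 36.07, 19.18, 18.46, 15.79, 13.04, 6.56.
Combined standard total = 201 100; weights = 0.1338, 0.1213, 0.1735, 0.1711, 0.1367, 0.1621, 0.1014.
Cohort E: 0.1338×39.67 + 0.1213×33.33 + 0.1735×26.81 + 0.1711×19.71 + 0.1367×16.97 + 0.1621×14.01 + 0.1014×6.99 = 22.6771 per 10 000.
Cohort D: 0.1338×37.04 + 0.1213×36.07 + 0.1735×19.18 + 0.1711×18.46 + 0.1367×15.79 + 0.1621×13.04 + 0.1014×6.56 = 20.7553 per 10 000.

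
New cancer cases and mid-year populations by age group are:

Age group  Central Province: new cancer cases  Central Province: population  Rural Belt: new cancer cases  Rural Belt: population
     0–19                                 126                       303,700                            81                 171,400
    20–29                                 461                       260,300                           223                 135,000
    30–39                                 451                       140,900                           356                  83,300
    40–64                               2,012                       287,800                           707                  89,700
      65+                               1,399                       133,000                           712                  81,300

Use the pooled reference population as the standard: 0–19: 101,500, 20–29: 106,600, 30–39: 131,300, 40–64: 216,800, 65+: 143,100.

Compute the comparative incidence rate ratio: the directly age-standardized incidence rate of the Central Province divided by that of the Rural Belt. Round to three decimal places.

0.980

Age-specific rates per 100,000 for the Central Province: 41.49, 177.10, 320.09, 699.10, 1051.88.
For the Rural Belt: 47.26, 165.19, 427.37, 788.18, 875.77.
Standard total = 699,300; weights = 0.1451, 0.1524, 0.1878, 0.3100, 0.2046.
The Central Province: 0.1451×41.49 + 0.1524×177.10 + 0.1878×320.09 + 0.3100×699.10 + 0.2046×1051.88 = 525.1045 per 100,000.
The Rural Belt: 0.1451×47.26 + 0.1524×165.19 + 0.1878×427.37 + 0.3100×788.18 + 0.2046×875.77 = 535.8498 per 100,000.
Ratio = 525.1045 ÷ 535.8498 = 0.97995.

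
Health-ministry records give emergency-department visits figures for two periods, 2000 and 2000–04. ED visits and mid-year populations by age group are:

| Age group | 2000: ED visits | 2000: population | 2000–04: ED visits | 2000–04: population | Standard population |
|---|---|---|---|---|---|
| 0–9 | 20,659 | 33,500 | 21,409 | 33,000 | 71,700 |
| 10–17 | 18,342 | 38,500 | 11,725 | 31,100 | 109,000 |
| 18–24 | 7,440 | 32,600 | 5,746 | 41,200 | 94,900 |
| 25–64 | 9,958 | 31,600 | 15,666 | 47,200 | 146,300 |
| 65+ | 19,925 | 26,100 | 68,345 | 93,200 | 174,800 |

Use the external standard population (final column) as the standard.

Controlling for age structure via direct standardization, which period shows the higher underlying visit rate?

Age-specific rates per 1,000 for 2000: 616.687, 476.416, 228.221, 315.127, 763.410.
For 2000–04: 648.758, 377.010, 139.466, 331.907, 733.315.
Standard total = 596,700; weights = 0.1202, 0.1827, 0.1590, 0.2452, 0.2929.
2000: 0.1202×616.687 + 0.1827×476.416 + 0.1590×228.221 + 0.2452×315.127 + 0.2929×763.410 = 498.3257 per 1,000.
2000–04: 0.1202×648.758 + 0.1827×377.010 + 0.1590×139.466 + 0.2452×331.907 + 0.2929×733.315 = 465.2033 per 1,000.
The crude rates (470.26 vs 500.17) would put 2000–04 higher, but that reflects its age composition; once standardized to a common age structure, 2000 has the higher underlying rate.

2000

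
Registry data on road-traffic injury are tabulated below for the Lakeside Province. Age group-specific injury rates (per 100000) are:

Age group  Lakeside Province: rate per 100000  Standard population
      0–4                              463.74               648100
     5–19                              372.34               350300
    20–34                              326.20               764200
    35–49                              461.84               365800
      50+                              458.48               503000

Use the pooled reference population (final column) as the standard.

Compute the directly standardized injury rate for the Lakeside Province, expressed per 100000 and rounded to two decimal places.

Standard total = 2631400; weights = 0.2463, 0.1331, 0.2904, 0.1390, 0.1912.
Standardized rate: 0.2463×463.74 + 0.1331×372.34 + 0.2904×326.20 + 0.1390×461.84 + 0.1912×458.48 = 410.3592 per 100000.

410.36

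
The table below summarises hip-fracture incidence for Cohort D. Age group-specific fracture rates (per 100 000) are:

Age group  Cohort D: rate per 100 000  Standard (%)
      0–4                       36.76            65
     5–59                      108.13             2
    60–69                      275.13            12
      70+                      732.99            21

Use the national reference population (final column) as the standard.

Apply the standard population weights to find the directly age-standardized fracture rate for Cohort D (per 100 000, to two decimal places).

213.00

Standard weights: 0.65, 0.02, 0.12, 0.21.
Standardized rate: 0.6500×36.76 + 0.0200×108.13 + 0.1200×275.13 + 0.2100×732.99 = 213.0001 per 100 000.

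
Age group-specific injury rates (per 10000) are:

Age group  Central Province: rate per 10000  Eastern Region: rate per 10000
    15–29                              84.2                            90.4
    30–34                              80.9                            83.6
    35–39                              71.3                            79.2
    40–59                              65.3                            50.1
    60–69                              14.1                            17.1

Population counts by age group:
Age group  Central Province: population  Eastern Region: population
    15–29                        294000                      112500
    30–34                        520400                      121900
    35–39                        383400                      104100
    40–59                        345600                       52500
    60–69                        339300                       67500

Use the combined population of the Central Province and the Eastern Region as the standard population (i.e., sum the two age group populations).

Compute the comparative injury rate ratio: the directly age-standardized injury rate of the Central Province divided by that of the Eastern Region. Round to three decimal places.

Combined standard total = 2341200; weights = 0.1736, 0.2743, 0.2082, 0.1700, 0.1738.
The Central Province: 0.1736×84.2 + 0.2743×80.9 + 0.2082×71.3 + 0.1700×65.3 + 0.1738×14.1 = 65.2144 per 10000.
The Eastern Region: 0.1736×90.4 + 0.2743×83.6 + 0.2082×79.2 + 0.1700×50.1 + 0.1738×17.1 = 66.6133 per 10000.
Ratio = 65.2144 ÷ 66.6133 = 0.97900.

0.979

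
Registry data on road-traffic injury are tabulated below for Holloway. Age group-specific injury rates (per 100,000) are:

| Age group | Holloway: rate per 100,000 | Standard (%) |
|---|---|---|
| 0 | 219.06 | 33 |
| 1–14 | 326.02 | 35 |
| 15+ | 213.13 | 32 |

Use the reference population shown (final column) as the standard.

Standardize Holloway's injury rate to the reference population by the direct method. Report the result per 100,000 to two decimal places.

Standard weights: 0.33, 0.35, 0.32.
Standardized rate: 0.3300×219.06 + 0.3500×326.02 + 0.3200×213.13 = 254.5984 per 100,000.

254.60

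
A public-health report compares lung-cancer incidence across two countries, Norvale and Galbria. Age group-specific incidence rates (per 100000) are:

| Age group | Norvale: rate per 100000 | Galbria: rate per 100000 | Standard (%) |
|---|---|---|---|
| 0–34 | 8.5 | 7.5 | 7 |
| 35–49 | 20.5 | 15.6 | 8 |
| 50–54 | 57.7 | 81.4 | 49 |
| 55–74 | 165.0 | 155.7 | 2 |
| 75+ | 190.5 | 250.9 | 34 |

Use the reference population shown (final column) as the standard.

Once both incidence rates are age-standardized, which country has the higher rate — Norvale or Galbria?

Galbria

Standard weights: 0.07, 0.08, 0.49, 0.02, 0.34.
Norvale: 0.0700×8.5 + 0.0800×20.5 + 0.4900×57.7 + 0.0200×165.0 + 0.3400×190.5 = 98.5780 per 100000.
Galbria: 0.0700×7.5 + 0.0800×15.6 + 0.4900×81.4 + 0.0200×155.7 + 0.3400×250.9 = 130.0790 per 100000.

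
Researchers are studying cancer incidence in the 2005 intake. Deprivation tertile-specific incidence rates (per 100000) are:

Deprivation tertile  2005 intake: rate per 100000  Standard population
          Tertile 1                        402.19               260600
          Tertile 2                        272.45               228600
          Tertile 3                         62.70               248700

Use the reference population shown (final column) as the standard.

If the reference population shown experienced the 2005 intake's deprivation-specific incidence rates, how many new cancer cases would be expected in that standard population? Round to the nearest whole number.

1827

Expected new cancer cases = Σ (standard pop × deprivation-specific rate ÷ 100000)
= 260600×402.19/100000 + 228600×272.45/100000 + 248700×62.70/100000
= 1048.11 + 622.82 + 155.93 = 1826.86.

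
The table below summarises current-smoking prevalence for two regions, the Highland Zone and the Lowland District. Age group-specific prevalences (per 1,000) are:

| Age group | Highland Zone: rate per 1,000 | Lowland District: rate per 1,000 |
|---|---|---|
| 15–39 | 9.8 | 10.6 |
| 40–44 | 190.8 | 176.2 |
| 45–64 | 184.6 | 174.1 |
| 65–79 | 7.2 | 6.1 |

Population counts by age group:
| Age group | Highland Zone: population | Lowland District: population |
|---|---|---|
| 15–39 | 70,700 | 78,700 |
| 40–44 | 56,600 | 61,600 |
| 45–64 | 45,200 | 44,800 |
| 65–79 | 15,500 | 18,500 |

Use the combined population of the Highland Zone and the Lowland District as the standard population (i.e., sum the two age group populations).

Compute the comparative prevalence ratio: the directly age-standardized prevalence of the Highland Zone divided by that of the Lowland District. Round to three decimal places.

1.068

Combined standard total = 391,600; weights = 0.3815, 0.3018, 0.2298, 0.0868.
The Highland Zone: 0.3815×9.8 + 0.3018×190.8 + 0.2298×184.6 + 0.0868×7.2 = 104.3807 per 1,000.
The Lowland District: 0.3815×10.6 + 0.3018×176.2 + 0.2298×174.1 + 0.0868×6.1 = 97.7704 per 1,000.
Ratio = 104.3807 ÷ 97.7704 = 1.06761.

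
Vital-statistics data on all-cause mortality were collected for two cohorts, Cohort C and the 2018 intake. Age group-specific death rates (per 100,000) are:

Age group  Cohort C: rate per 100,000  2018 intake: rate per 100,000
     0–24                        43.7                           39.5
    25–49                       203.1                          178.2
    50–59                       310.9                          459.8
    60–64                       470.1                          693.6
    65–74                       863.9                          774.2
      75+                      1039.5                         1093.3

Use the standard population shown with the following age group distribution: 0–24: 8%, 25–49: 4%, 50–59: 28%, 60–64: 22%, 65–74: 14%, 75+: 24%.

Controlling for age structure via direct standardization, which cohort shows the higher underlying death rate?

2018 intake

Standard weights: 0.08, 0.04, 0.28, 0.22, 0.14, 0.24.
Cohort C: 0.0800×43.7 + 0.0400×203.1 + 0.2800×310.9 + 0.2200×470.1 + 0.1400×863.9 + 0.2400×1039.5 = 572.5200 per 100,000.
The 2018 intake: 0.0800×39.5 + 0.0400×178.2 + 0.2800×459.8 + 0.2200×693.6 + 0.1400×774.2 + 0.2400×1093.3 = 662.4040 per 100,000.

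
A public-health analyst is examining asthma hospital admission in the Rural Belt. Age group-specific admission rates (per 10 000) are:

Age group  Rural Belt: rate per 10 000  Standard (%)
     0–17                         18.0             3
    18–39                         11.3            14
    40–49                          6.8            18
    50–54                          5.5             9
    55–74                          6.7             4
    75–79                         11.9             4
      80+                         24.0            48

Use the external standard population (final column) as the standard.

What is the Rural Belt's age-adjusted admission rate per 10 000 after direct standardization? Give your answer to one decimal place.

Standard weights: 0.03, 0.14, 0.18, 0.09, 0.04, 0.04, 0.48.
Standardized rate: 0.0300×18.0 + 0.1400×11.3 + 0.1800×6.8 + 0.0900×5.5 + 0.0400×6.7 + 0.0400×11.9 + 0.4800×24.0 = 16.1050 per 10 000.

16.1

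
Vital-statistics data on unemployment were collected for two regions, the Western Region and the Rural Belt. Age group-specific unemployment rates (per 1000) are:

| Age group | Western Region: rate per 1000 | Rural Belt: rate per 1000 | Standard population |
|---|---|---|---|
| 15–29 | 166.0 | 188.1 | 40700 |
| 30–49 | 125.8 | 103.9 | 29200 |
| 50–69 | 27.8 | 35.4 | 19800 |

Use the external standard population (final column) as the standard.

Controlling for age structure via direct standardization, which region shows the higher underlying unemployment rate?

Standard total = 89700; weights = 0.4537, 0.3255, 0.2207.
The Western Region: 0.4537×166.0 + 0.3255×125.8 + 0.2207×27.8 = 122.4080 per 1000.
The Rural Belt: 0.4537×188.1 + 0.3255×103.9 + 0.2207×35.4 = 126.9841 per 1000.

Rural Belt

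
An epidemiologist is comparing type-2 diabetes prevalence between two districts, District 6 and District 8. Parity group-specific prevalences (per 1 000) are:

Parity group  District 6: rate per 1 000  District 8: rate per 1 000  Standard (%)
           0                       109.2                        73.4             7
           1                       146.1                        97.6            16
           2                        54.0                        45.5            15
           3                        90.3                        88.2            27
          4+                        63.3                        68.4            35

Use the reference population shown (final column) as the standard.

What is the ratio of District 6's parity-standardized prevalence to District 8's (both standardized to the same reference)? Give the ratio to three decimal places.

1.137

Standard weights: 0.07, 0.16, 0.15, 0.27, 0.35.
District 6: 0.0700×109.2 + 0.1600×146.1 + 0.1500×54.0 + 0.2700×90.3 + 0.3500×63.3 = 85.6560 per 1 000.
District 8: 0.0700×73.4 + 0.1600×97.6 + 0.1500×45.5 + 0.2700×88.2 + 0.3500×68.4 = 75.3330 per 1 000.
Ratio = 85.6560 ÷ 75.3330 = 1.13703.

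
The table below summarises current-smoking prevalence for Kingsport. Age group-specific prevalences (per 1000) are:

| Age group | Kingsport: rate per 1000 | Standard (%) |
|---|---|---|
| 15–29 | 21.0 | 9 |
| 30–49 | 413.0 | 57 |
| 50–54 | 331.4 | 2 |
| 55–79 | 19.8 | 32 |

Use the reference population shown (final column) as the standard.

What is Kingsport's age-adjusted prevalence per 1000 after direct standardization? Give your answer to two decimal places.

Standard weights: 0.09, 0.57, 0.02, 0.32.
Standardized rate: 0.0900×21.0 + 0.5700×413.0 + 0.0200×331.4 + 0.3200×19.8 = 250.2640 per 1000.

250.26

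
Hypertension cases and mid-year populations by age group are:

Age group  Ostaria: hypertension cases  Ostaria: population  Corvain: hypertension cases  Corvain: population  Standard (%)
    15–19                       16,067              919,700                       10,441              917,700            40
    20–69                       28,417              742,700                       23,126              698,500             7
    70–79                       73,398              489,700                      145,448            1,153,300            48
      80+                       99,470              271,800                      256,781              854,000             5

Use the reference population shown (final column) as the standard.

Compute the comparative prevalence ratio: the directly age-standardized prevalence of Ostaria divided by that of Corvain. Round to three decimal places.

1.212

Age-specific rates per 1,000 for Ostaria: 17.470, 38.262, 149.884, 365.968.
For Corvain: 11.377, 33.108, 126.115, 300.680.
Standard weights: 0.40, 0.07, 0.48, 0.05.
Ostaria: 0.4000×17.470 + 0.0700×38.262 + 0.4800×149.884 + 0.0500×365.968 = 99.9088 per 1,000.
Corvain: 0.4000×11.377 + 0.0700×33.108 + 0.4800×126.115 + 0.0500×300.680 = 82.4375 per 1,000.
Ratio = 99.9088 ÷ 82.4375 = 1.21193.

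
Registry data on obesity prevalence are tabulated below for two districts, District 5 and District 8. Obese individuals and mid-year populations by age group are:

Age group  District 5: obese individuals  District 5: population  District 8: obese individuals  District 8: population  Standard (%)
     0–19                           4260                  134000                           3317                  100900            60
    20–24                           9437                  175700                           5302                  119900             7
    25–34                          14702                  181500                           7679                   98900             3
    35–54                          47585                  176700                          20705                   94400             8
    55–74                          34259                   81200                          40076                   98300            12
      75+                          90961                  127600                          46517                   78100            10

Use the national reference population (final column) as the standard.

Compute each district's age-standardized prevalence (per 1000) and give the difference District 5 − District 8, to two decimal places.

17.54

Age-specific rates per 1000 for District 5: 31.791, 53.711, 81.003, 269.298, 421.909, 712.861.
For District 8: 32.874, 44.220, 77.644, 219.333, 407.691, 595.608.
Standard weights: 0.60, 0.07, 0.03, 0.08, 0.12, 0.10.
District 5: 0.6000×31.791 + 0.0700×53.711 + 0.0300×81.003 + 0.0800×269.298 + 0.1200×421.909 + 0.1000×712.861 = 168.7234 per 1000.
District 8: 0.6000×32.874 + 0.0700×44.220 + 0.0300×77.644 + 0.0800×219.333 + 0.1200×407.691 + 0.1000×595.608 = 151.1795 per 1000.
Difference = 168.7234 − 151.1795 = 17.5439.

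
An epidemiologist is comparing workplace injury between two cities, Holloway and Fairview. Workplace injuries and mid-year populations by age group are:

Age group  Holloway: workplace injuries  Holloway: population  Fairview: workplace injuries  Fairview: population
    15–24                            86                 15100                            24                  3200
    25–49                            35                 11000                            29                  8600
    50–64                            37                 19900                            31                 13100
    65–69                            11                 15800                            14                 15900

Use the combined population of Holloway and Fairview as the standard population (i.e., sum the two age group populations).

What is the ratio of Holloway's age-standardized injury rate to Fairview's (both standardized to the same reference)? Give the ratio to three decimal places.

Age-specific rates per 10000 for Holloway: 56.95, 31.82, 18.59, 6.96.
For Fairview: 75.00, 33.72, 23.66, 8.81.
Combined standard total = 102600; weights = 0.1784, 0.1910, 0.3216, 0.3090.
Holloway: 0.1784×56.95 + 0.1910×31.82 + 0.3216×18.59 + 0.3090×6.96 = 24.3680 per 10000.
Fairview: 0.1784×75.00 + 0.1910×33.72 + 0.3216×23.66 + 0.3090×8.81 = 30.1507 per 10000.
Ratio = 24.3680 ÷ 30.1507 = 0.80820.

0.808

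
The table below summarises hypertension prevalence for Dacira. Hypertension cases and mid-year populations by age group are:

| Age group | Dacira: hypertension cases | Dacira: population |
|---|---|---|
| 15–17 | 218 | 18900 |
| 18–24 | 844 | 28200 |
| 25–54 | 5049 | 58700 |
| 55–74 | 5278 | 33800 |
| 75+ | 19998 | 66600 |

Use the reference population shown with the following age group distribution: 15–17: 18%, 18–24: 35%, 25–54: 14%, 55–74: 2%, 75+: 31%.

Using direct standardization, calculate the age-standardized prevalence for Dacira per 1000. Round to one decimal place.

120.8

Age-specific rates per 1000 for Dacira: 11.534, 29.929, 86.014, 156.154, 300.270.
Standard weights: 0.18, 0.35, 0.14, 0.02, 0.31.
Standardized rate: 0.1800×11.534 + 0.3500×29.929 + 0.1400×86.014 + 0.0200×156.154 + 0.3100×300.270 = 120.8001 per 1000.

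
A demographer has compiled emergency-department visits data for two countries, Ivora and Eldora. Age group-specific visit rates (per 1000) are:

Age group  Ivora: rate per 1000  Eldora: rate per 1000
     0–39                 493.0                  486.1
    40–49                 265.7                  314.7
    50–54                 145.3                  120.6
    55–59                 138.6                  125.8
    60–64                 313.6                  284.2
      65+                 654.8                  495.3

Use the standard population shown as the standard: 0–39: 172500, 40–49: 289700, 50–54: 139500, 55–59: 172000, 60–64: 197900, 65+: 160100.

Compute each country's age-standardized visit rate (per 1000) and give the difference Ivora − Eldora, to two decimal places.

21.20

Standard total = 1131700; weights = 0.1524, 0.2560, 0.1233, 0.1520, 0.1749, 0.1415.
Ivora: 0.1524×493.0 + 0.2560×265.7 + 0.1233×145.3 + 0.1520×138.6 + 0.1749×313.6 + 0.1415×654.8 = 329.6097 per 1000.
Eldora: 0.1524×486.1 + 0.2560×314.7 + 0.1233×120.6 + 0.1520×125.8 + 0.1749×284.2 + 0.1415×495.3 = 308.4058 per 1000.
Difference = 329.6097 − 308.4058 = 21.2039.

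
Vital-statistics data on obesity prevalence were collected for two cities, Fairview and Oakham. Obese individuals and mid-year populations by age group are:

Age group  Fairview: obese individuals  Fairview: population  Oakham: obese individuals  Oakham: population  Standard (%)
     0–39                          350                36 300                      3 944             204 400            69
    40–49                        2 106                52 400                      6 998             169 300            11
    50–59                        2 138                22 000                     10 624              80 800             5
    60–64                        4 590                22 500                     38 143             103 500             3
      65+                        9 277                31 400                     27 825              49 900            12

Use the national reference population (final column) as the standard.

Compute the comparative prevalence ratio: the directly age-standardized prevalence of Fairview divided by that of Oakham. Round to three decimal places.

Age-specific rates per 1 000 for Fairview: 9.642, 40.191, 97.182, 204.000, 295.446.
For Oakham: 19.295, 41.335, 131.485, 368.531, 557.615.
Standard weights: 0.69, 0.11, 0.05, 0.03, 0.12.
Fairview: 0.6900×9.642 + 0.1100×40.191 + 0.0500×97.182 + 0.0300×204.000 + 0.1200×295.446 = 57.5065 per 1 000.
Oakham: 0.6900×19.295 + 0.1100×41.335 + 0.0500×131.485 + 0.0300×368.531 + 0.1200×557.615 = 102.4048 per 1 000.
Ratio = 57.5065 ÷ 102.4048 = 0.56156.

0.562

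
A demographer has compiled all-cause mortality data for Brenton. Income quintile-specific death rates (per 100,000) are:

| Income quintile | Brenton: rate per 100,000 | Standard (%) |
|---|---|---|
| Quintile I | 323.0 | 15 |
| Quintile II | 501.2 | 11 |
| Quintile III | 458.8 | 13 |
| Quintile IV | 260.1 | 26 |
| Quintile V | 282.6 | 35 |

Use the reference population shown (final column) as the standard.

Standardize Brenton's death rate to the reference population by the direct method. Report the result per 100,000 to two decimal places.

Standard weights: 0.15, 0.11, 0.13, 0.26, 0.35.
Standardized rate: 0.1500×323.0 + 0.1100×501.2 + 0.1300×458.8 + 0.2600×260.1 + 0.3500×282.6 = 329.7620 per 100,000.

329.76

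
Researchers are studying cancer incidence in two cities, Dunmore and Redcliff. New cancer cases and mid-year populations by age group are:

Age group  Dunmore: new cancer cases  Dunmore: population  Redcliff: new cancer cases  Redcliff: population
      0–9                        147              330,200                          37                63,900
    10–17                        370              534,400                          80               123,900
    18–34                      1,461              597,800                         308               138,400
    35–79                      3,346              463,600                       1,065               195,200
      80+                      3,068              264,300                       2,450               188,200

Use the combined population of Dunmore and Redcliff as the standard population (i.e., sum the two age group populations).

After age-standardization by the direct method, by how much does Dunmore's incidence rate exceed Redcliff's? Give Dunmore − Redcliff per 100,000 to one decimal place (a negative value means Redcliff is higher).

22.8

Age-specific rates per 100,000 for Dunmore: 44.52, 69.24, 244.40, 721.74, 1160.80.
For Redcliff: 57.90, 64.57, 222.54, 545.59, 1301.81.
Combined standard total = 2,899,900; weights = 0.1359, 0.2270, 0.2539, 0.2272, 0.1560.
Dunmore: 0.1359×44.52 + 0.2270×69.24 + 0.2539×244.40 + 0.2272×721.74 + 0.1560×1160.80 = 428.9095 per 100,000.
Redcliff: 0.1359×57.90 + 0.2270×64.57 + 0.2539×222.54 + 0.2272×545.59 + 0.1560×1301.81 = 406.1058 per 100,000.
Difference = 428.9095 − 406.1058 = 22.8037.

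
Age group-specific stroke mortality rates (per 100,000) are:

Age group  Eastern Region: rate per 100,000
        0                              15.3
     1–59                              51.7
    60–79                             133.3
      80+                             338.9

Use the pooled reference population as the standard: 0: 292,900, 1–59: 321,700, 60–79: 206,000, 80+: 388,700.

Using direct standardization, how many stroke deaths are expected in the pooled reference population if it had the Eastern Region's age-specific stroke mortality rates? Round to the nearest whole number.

1803

Expected stroke deaths = Σ (standard pop × age-specific rate ÷ 100,000)
= 292,900×15.3/100,000 + 321,700×51.7/100,000 + 206,000×133.3/100,000 + 388,700×338.9/100,000
= 44.81 + 166.32 + 274.60 + 1317.30 = 1803.03.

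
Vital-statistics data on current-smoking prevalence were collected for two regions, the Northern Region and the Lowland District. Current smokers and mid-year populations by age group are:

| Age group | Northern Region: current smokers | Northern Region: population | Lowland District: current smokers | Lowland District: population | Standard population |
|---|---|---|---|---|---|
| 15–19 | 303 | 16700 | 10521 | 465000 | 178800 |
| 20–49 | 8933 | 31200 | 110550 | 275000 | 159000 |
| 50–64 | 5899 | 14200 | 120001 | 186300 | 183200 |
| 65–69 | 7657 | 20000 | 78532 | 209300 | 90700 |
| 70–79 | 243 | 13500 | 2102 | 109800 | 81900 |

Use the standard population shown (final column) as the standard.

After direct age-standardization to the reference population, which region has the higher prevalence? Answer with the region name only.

Age-specific rates per 1000 for the Northern Region: 18.144, 286.314, 415.423, 382.850, 18.000.
For the Lowland District: 22.626, 402.000, 644.128, 375.213, 19.144.
Standard total = 693600; weights = 0.2578, 0.2292, 0.2641, 0.1308, 0.1181.
The Northern Region: 0.2578×18.144 + 0.2292×286.314 + 0.2641×415.423 + 0.1308×382.850 + 0.1181×18.000 = 232.2263 per 1000.
The Lowland District: 0.2578×22.626 + 0.2292×402.000 + 0.2641×644.128 + 0.1308×375.213 + 0.1181×19.144 = 319.4455 per 1000.

Lowland District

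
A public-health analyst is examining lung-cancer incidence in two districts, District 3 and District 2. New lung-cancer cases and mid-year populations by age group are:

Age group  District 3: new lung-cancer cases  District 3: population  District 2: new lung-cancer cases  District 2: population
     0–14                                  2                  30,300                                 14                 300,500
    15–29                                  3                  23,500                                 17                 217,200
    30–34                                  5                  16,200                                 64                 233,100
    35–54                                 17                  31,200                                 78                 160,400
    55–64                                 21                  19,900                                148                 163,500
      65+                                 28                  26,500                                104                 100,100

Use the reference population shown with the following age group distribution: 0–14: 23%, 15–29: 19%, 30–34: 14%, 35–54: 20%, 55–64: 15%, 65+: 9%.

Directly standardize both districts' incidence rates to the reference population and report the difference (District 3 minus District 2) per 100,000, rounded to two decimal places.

Age-specific rates per 100,000 for District 3: 6.60, 12.77, 30.86, 54.49, 105.53, 105.66.
For District 2: 4.66, 7.83, 27.46, 48.63, 90.52, 103.90.
Standard weights: 0.23, 0.19, 0.14, 0.20, 0.15, 0.09.
District 3: 0.2300×6.60 + 0.1900×12.77 + 0.1400×30.86 + 0.2000×54.49 + 0.1500×105.53 + 0.0900×105.66 = 44.5007 per 100,000.
District 2: 0.2300×4.66 + 0.1900×7.83 + 0.1400×27.46 + 0.2000×48.63 + 0.1500×90.52 + 0.0900×103.90 = 39.0568 per 100,000.
Difference = 44.5007 − 39.0568 = 5.4439.

5.44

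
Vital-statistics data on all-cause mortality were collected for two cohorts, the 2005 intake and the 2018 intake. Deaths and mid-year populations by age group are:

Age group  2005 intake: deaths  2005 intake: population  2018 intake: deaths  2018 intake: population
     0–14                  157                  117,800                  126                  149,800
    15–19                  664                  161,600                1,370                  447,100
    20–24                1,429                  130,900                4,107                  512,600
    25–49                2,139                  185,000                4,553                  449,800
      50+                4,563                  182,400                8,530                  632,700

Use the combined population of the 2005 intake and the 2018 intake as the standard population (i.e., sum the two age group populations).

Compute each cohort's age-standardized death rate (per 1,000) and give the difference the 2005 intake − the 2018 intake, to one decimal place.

Age-specific rates per 1,000 for the 2005 intake: 1.333, 4.109, 10.917, 11.562, 25.016.
For the 2018 intake: 0.841, 3.064, 8.012, 10.122, 13.482.
Combined standard total = 2,969,700; weights = 0.0901, 0.2050, 0.2167, 0.2138, 0.2745.
The 2005 intake: 0.0901×1.333 + 0.2050×4.109 + 0.2167×10.917 + 0.2138×11.562 + 0.2745×25.016 = 12.6657 per 1,000.
The 2018 intake: 0.0901×0.841 + 0.2050×3.064 + 0.2167×8.012 + 0.2138×10.122 + 0.2745×13.482 = 8.3041 per 1,000.
Difference = 12.6657 − 8.3041 = 4.3615.

4.4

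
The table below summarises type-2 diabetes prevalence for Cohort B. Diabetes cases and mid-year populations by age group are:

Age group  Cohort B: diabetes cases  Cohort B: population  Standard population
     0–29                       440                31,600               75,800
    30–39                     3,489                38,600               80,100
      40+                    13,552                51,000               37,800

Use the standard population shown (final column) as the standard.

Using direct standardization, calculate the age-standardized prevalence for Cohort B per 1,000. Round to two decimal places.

94.68

Age-specific rates per 1,000 for Cohort B: 13.924, 90.389, 265.725.
Standard total = 193,700; weights = 0.3913, 0.4135, 0.1951.
Standardized rate: 0.3913×13.924 + 0.4135×90.389 + 0.1951×265.725 = 94.6825 per 1,000.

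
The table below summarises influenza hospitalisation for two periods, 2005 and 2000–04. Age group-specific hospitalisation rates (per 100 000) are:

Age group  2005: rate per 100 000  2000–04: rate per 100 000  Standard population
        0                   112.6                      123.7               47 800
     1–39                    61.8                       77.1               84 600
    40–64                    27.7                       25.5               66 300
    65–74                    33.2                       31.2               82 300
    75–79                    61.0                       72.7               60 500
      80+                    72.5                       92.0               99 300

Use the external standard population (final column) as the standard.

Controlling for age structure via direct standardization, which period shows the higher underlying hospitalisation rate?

Standard total = 440 800; weights = 0.1084, 0.1919, 0.1504, 0.1867, 0.1373, 0.2253.
2005: 0.1084×112.6 + 0.1919×61.8 + 0.1504×27.7 + 0.1867×33.2 + 0.1373×61.0 + 0.2253×72.5 = 59.1406 per 100 000.
2000–04: 0.1084×123.7 + 0.1919×77.1 + 0.1504×25.5 + 0.1867×31.2 + 0.1373×72.7 + 0.2253×92.0 = 68.5750 per 100 000.

2000–04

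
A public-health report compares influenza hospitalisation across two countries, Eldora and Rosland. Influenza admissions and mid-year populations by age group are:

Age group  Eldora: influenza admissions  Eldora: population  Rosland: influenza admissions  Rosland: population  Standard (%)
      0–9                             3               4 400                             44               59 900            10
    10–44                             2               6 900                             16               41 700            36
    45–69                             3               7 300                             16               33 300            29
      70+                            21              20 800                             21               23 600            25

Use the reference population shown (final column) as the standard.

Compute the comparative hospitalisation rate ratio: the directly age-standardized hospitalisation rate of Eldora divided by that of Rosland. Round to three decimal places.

0.949

Age-specific rates per 100 000 for Eldora: 68.18, 28.99, 41.10, 100.96.
For Rosland: 73.46, 38.37, 48.05, 88.98.
Standard weights: 0.10, 0.36, 0.29, 0.25.
Eldora: 0.1000×68.18 + 0.3600×28.99 + 0.2900×41.10 + 0.2500×100.96 = 54.4112 per 100 000.
Rosland: 0.1000×73.46 + 0.3600×38.37 + 0.2900×48.05 + 0.2500×88.98 = 57.3382 per 100 000.
Ratio = 54.4112 ÷ 57.3382 = 0.94895.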